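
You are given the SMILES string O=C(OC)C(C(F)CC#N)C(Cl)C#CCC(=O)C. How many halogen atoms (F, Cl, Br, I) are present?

2

Halogen atoms appear at heavy-atom positions 7, 12 (1×Cl, 1×F).
Other groups present: 1 alkyne, 1 ester, 1 ketone, 1 nitrile.
Halogen count: 2.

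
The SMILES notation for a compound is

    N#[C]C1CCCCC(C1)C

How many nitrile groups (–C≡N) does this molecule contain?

The nitrile motif appears at heavy-atom position 2 in the SMILES.
Nitrile count: 1.

1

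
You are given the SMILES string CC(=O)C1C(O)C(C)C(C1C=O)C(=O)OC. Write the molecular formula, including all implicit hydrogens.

Walk through each heavy atom and fill implicit hydrogens from standard valence (C 4, N 3, O 2, S 2, halogen 1):
  atom 1: C, bond orders sum to 1 (valence 4) → 3 H
  atom 2: C, bond orders sum to 4 (valence 4) → 0 H
  atom 3: O, bond orders sum to 2 (valence 2) → 0 H
  atom 4: C, bond orders sum to 3 (valence 4) → 1 H
  atom 5: C, bond orders sum to 3 (valence 4) → 1 H
  atom 6: O, bond orders sum to 1 (valence 2) → 1 H
  atom 7: C, bond orders sum to 3 (valence 4) → 1 H
  atom 8: C, bond orders sum to 1 (valence 4) → 3 H
  atom 9: C, bond orders sum to 3 (valence 4) → 1 H
  atom 10: C, bond orders sum to 3 (valence 4) → 1 H
  atom 11: C, bond orders sum to 3 (valence 4) → 1 H
  atom 12: O, bond orders sum to 2 (valence 2) → 0 H
  atom 13: C, bond orders sum to 4 (valence 4) → 0 H
  atom 14: O, bond orders sum to 2 (valence 2) → 0 H
  atom 15: O, bond orders sum to 2 (valence 2) → 0 H
  atom 16: C, bond orders sum to 1 (valence 4) → 3 H
Totals → C:11, H:16, O:5.

C11H16O5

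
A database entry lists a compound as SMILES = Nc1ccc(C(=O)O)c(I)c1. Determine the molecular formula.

C7H6INO2

Walk through each heavy atom and fill implicit hydrogens from standard valence (C 4, N 3, O 2, S 2, halogen 1); for lowercase aromatic atoms, an aromatic c carries 1 H when it has two neighbours and 0 H with three, and aromatic n carries 0 H:
  atom 1: N, bond orders sum to 1 (valence 3) → 2 H
  atom 2: aromatic c, 3 neighbours → 0 H
  atom 3: aromatic c, 2 neighbours → 1 H
  atom 4: aromatic c, 2 neighbours → 1 H
  atom 5: aromatic c, 3 neighbours → 0 H
  atom 6: C, bond orders sum to 4 (valence 4) → 0 H
  atom 7: O, bond orders sum to 2 (valence 2) → 0 H
  atom 8: O, bond orders sum to 1 (valence 2) → 1 H
  atom 9: aromatic c, 3 neighbours → 0 H
  atom 10: I (halogen, monovalent) → 0 H
  atom 11: aromatic c, 2 neighbours → 1 H
Totals → C:7, H:6, I:1, N:1, O:2.
In Hill order: C7H6INO2.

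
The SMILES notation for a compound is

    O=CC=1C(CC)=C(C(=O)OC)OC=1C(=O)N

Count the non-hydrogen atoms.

16

Every atom symbol written in the SMILES (organic subset) is one heavy atom; implicit H are not written.
Heavy atoms by element → C:10, N:1, O:5.
Total: 16.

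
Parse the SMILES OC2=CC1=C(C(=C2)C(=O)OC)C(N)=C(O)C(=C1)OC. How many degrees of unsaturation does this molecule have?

Molecular formula: C13H13NO5.
DoU = (2C + 2 + N − H − X) / 2, where X is the halogen count and O/S are ignored.
    = (2·13 + 2 + 1 − 13 − 0) / 2 = 16 / 2 = 8.

8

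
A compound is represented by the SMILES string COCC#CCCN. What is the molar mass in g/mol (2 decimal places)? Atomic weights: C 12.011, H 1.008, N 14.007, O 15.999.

113.16 g/mol

First, the molecular formula is C6H11NO (counting implicit H from valence).
  C: 6 × 12.011 = 72.066
  H: 11 × 1.008 = 11.088
  N: 1 × 14.007 = 14.007
  O: 1 × 15.999 = 15.999
Sum: 6×12.011 + 11×1.008 + 1×14.007 + 1×15.999 = 113.160 → 113.16 g/mol.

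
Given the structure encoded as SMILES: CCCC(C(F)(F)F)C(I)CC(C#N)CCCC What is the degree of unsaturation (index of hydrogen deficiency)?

Molecular formula: C13H21F3IN.
DoU = (2C + 2 + N − H − X) / 2, where X is the halogen count and O/S are ignored.
    = (2·13 + 2 + 1 − 21 − 4) / 2 = 4 / 2 = 2.

2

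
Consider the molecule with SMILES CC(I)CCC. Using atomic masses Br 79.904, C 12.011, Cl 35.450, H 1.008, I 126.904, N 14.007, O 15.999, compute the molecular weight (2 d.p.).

198.05 g/mol

First, the molecular formula is C5H11I (counting implicit H from valence).
  C: 5 × 12.011 = 60.055
  H: 11 × 1.008 = 11.088
  I: 1 × 126.904 = 126.904
Sum: 5×12.011 + 11×1.008 + 1×126.904 = 198.047 → 198.05 g/mol.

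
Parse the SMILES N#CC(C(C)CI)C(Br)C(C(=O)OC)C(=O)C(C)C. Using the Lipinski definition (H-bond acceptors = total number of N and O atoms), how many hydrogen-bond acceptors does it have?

N atoms: 1; O atoms: 3.
Lipinski HBA = 1 + 3 = 4.

4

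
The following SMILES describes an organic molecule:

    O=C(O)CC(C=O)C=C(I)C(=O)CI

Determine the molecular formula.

Walk through each heavy atom and fill implicit hydrogens from standard valence (C 4, N 3, O 2, S 2, halogen 1):
  atom 1: O, bond orders sum to 2 (valence 2) → 0 H
  atom 2: C, bond orders sum to 4 (valence 4) → 0 H
  atom 3: O, bond orders sum to 1 (valence 2) → 1 H
  atom 4: C, bond orders sum to 2 (valence 4) → 2 H
  atom 5: C, bond orders sum to 3 (valence 4) → 1 H
  atom 6: C, bond orders sum to 3 (valence 4) → 1 H
  atom 7: O, bond orders sum to 2 (valence 2) → 0 H
  atom 8: C, bond orders sum to 3 (valence 4) → 1 H
  atom 9: C, bond orders sum to 4 (valence 4) → 0 H
  atom 10: I (halogen, monovalent) → 0 H
  atom 11: C, bond orders sum to 4 (valence 4) → 0 H
  atom 12: O, bond orders sum to 2 (valence 2) → 0 H
  atom 13: C, bond orders sum to 2 (valence 4) → 2 H
  atom 14: I (halogen, monovalent) → 0 H
Totals → C:8, H:8, I:2, O:4.

C8H8I2O4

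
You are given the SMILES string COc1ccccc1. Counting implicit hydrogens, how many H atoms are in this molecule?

8

Walk through each heavy atom and fill implicit hydrogens from standard valence (C 4, N 3, O 2, S 2, halogen 1); for lowercase aromatic atoms, an aromatic c carries 1 H when it has two neighbours and 0 H with three, and aromatic n carries 0 H:
  atom 1: C, bond orders sum to 1 (valence 4) → 3 H
  atom 2: O, bond orders sum to 2 (valence 2) → 0 H
  atom 3: aromatic c, 3 neighbours → 0 H
  atom 4: aromatic c, 2 neighbours → 1 H
  atom 5: aromatic c, 2 neighbours → 1 H
  atom 6: aromatic c, 2 neighbours → 1 H
  atom 7: aromatic c, 2 neighbours → 1 H
  atom 8: aromatic c, 2 neighbours → 1 H
Total hydrogens: 8.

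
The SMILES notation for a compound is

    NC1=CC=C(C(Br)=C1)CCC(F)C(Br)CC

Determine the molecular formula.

Walk through each heavy atom and fill implicit hydrogens from standard valence (C 4, N 3, O 2, S 2, halogen 1):
  atom 1: N, bond orders sum to 1 (valence 3) → 2 H
  atom 2: C, bond orders sum to 4 (valence 4) → 0 H
  atom 3: C, bond orders sum to 3 (valence 4) → 1 H
  atom 4: C, bond orders sum to 3 (valence 4) → 1 H
  atom 5: C, bond orders sum to 4 (valence 4) → 0 H
  atom 6: C, bond orders sum to 4 (valence 4) → 0 H
  atom 7: Br (halogen, monovalent) → 0 H
  atom 8: C, bond orders sum to 3 (valence 4) → 1 H
  atom 9: C, bond orders sum to 2 (valence 4) → 2 H
  atom 10: C, bond orders sum to 2 (valence 4) → 2 H
  atom 11: C, bond orders sum to 3 (valence 4) → 1 H
  atom 12: F (halogen, monovalent) → 0 H
  atom 13: C, bond orders sum to 3 (valence 4) → 1 H
  atom 14: Br (halogen, monovalent) → 0 H
  atom 15: C, bond orders sum to 2 (valence 4) → 2 H
  atom 16: C, bond orders sum to 1 (valence 4) → 3 H
Totals → C:12, H:16, Br:2, F:1, N:1.

C12H16Br2FN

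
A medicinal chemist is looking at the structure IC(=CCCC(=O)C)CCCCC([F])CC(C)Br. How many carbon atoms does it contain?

14

Count every carbon token in the SMILES (each C, including those in ring-closure positions and inside branches).
Carbon count: 14.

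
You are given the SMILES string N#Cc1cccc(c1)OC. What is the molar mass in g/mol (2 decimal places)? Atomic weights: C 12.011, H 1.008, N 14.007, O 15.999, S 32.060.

First, the molecular formula is C8H7NO (counting implicit H from valence).
  C: 8 × 12.011 = 96.088
  H: 7 × 1.008 = 7.056
  N: 1 × 14.007 = 14.007
  O: 1 × 15.999 = 15.999
Sum: 8×12.011 + 7×1.008 + 1×14.007 + 1×15.999 = 133.150 → 133.15 g/mol.

133.15 g/mol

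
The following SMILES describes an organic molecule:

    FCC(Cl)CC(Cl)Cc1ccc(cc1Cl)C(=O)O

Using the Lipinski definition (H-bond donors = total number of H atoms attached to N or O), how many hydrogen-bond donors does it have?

Donors: find every N or O and count the H atoms it carries.
  atom 17 (O): bond orders sum to 2 → 0 H
  atom 18 (O): bond orders sum to 1 → 1 H
Lipinski HBD = 1.

1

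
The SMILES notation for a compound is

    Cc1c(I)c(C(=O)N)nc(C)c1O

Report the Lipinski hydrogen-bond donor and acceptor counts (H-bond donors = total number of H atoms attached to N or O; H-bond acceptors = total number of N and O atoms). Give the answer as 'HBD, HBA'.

3, 4

Donors: find every N or O and count the H atoms it carries.
  atom 7 (O): bond orders sum to 2 → 0 H
  atom 8 (N): bond orders sum to 1 → 2 H
  atom 9 (N): bond orders sum to 3 → 0 H
  atom 13 (O): bond orders sum to 1 → 1 H
Lipinski HBD = 3.
Acceptors: N atoms = 2, O atoms = 2 → HBA = 4.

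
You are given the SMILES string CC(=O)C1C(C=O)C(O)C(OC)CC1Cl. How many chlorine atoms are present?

Scan the SMILES for Cl atoms (remember two-letter symbols like Cl and Br are single atoms).
Chlorine count: 1.

1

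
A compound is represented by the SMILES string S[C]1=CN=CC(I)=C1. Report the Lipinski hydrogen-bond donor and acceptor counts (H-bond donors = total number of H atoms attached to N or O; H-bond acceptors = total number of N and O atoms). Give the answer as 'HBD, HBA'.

0, 1

Donors: find every N or O and count the H atoms it carries.
  atom 4 (N): bond orders sum to 3 → 0 H
Lipinski HBD = 0.
Acceptors: N atoms = 1, O atoms = 0 → HBA = 1.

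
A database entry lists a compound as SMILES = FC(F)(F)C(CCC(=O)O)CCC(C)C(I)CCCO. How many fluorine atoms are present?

3

Scan the SMILES for F atoms (remember two-letter symbols like Cl and Br are single atoms).
Fluorine count: 3.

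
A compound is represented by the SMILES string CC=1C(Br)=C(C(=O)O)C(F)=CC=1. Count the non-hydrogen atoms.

Every atom symbol written in the SMILES (organic subset) is one heavy atom; implicit H are not written.
Heavy atoms by element → Br:1, C:8, F:1, O:2.
Total: 12.

12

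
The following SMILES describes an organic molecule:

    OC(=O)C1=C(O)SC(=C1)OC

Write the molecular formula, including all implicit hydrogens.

C6H6O4S

Walk through each heavy atom and fill implicit hydrogens from standard valence (C 4, N 3, O 2, S 2, halogen 1):
  atom 1: O, bond orders sum to 1 (valence 2) → 1 H
  atom 2: C, bond orders sum to 4 (valence 4) → 0 H
  atom 3: O, bond orders sum to 2 (valence 2) → 0 H
  atom 4: C, bond orders sum to 4 (valence 4) → 0 H
  atom 5: C, bond orders sum to 4 (valence 4) → 0 H
  atom 6: O, bond orders sum to 1 (valence 2) → 1 H
  atom 7: S, bond orders sum to 2 (valence 2) → 0 H
  atom 8: C, bond orders sum to 4 (valence 4) → 0 H
  atom 9: C, bond orders sum to 3 (valence 4) → 1 H
  atom 10: O, bond orders sum to 2 (valence 2) → 0 H
  atom 11: C, bond orders sum to 1 (valence 4) → 3 H
Totals → C:6, H:6, O:4, S:1.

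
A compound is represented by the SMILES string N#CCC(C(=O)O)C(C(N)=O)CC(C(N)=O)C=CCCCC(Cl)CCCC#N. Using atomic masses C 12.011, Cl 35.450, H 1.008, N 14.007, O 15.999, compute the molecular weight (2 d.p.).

410.90 g/mol

First, the molecular formula is C19H27ClN4O4 (counting implicit H from valence).
  C: 19 × 12.011 = 228.209
  Cl: 1 × 35.450 = 35.450
  H: 27 × 1.008 = 27.216
  N: 4 × 14.007 = 56.028
  O: 4 × 15.999 = 63.996
Sum: 19×12.011 + 1×35.450 + 27×1.008 + 4×14.007 + 4×15.999 = 410.899 → 410.90 g/mol.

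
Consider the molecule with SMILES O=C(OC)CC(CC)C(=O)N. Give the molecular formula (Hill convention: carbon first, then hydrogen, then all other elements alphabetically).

C7H13NO3

Walk through each heavy atom and fill implicit hydrogens from standard valence (C 4, N 3, O 2, S 2, halogen 1):
  atom 1: O, bond orders sum to 2 (valence 2) → 0 H
  atom 2: C, bond orders sum to 4 (valence 4) → 0 H
  atom 3: O, bond orders sum to 2 (valence 2) → 0 H
  atom 4: C, bond orders sum to 1 (valence 4) → 3 H
  atom 5: C, bond orders sum to 2 (valence 4) → 2 H
  atom 6: C, bond orders sum to 3 (valence 4) → 1 H
  atom 7: C, bond orders sum to 2 (valence 4) → 2 H
  atom 8: C, bond orders sum to 1 (valence 4) → 3 H
  atom 9: C, bond orders sum to 4 (valence 4) → 0 H
  atom 10: O, bond orders sum to 2 (valence 2) → 0 H
  atom 11: N, bond orders sum to 1 (valence 3) → 2 H
Totals → C:7, H:13, N:1, O:3.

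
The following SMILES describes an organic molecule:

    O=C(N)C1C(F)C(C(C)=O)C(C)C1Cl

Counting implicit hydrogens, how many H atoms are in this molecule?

13

Walk through each heavy atom and fill implicit hydrogens from standard valence (C 4, N 3, O 2, S 2, halogen 1):
  atom 1: O, bond orders sum to 2 (valence 2) → 0 H
  atom 2: C, bond orders sum to 4 (valence 4) → 0 H
  atom 3: N, bond orders sum to 1 (valence 3) → 2 H
  atom 4: C, bond orders sum to 3 (valence 4) → 1 H
  atom 5: C, bond orders sum to 3 (valence 4) → 1 H
  atom 6: F (halogen, monovalent) → 0 H
  atom 7: C, bond orders sum to 3 (valence 4) → 1 H
  atom 8: C, bond orders sum to 4 (valence 4) → 0 H
  atom 9: C, bond orders sum to 1 (valence 4) → 3 H
  atom 10: O, bond orders sum to 2 (valence 2) → 0 H
  atom 11: C, bond orders sum to 3 (valence 4) → 1 H
  atom 12: C, bond orders sum to 1 (valence 4) → 3 H
  atom 13: C, bond orders sum to 3 (valence 4) → 1 H
  atom 14: Cl (halogen, monovalent) → 0 H
Total hydrogens: 13.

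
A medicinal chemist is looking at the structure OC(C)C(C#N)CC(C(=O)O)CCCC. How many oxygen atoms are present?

3

Scan the SMILES for O atoms (remember two-letter symbols like Cl and Br are single atoms).
Oxygen count: 3.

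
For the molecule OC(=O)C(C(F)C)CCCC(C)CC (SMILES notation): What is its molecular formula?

C11H21FO2

Walk through each heavy atom and fill implicit hydrogens from standard valence (C 4, N 3, O 2, S 2, halogen 1):
  atom 1: O, bond orders sum to 1 (valence 2) → 1 H
  atom 2: C, bond orders sum to 4 (valence 4) → 0 H
  atom 3: O, bond orders sum to 2 (valence 2) → 0 H
  atom 4: C, bond orders sum to 3 (valence 4) → 1 H
  atom 5: C, bond orders sum to 3 (valence 4) → 1 H
  atom 6: F (halogen, monovalent) → 0 H
  atom 7: C, bond orders sum to 1 (valence 4) → 3 H
  atom 8: C, bond orders sum to 2 (valence 4) → 2 H
  atom 9: C, bond orders sum to 2 (valence 4) → 2 H
  atom 10: C, bond orders sum to 2 (valence 4) → 2 H
  atom 11: C, bond orders sum to 3 (valence 4) → 1 H
  atom 12: C, bond orders sum to 1 (valence 4) → 3 H
  atom 13: C, bond orders sum to 2 (valence 4) → 2 H
  atom 14: C, bond orders sum to 1 (valence 4) → 3 H
Totals → C:11, H:21, F:1, O:2.
In Hill order: C11H21FO2.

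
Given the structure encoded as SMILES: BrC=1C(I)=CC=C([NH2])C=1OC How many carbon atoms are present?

Count every carbon token in the SMILES (each C, including those in ring-closure positions and inside branches).
Carbon count: 7.

7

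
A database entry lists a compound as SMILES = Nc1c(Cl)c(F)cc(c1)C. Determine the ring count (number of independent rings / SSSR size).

1

In SMILES, each pair of matching ring-closure digits denotes one ring-closing bond; the number of such bonds equals the number of independent rings.
Ring-closure bonds here: 1.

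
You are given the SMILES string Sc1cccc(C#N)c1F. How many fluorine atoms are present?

1

Scan the SMILES for F atoms (remember two-letter symbols like Cl and Br are single atoms).
Fluorine count: 1.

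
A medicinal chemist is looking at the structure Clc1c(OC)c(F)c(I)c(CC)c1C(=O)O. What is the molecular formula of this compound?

Walk through each heavy atom and fill implicit hydrogens from standard valence (C 4, N 3, O 2, S 2, halogen 1); for lowercase aromatic atoms, an aromatic c carries 1 H when it has two neighbours and 0 H with three, and aromatic n carries 0 H:
  atom 1: Cl (halogen, monovalent) → 0 H
  atom 2: aromatic c, 3 neighbours → 0 H
  atom 3: aromatic c, 3 neighbours → 0 H
  atom 4: O, bond orders sum to 2 (valence 2) → 0 H
  atom 5: C, bond orders sum to 1 (valence 4) → 3 H
  atom 6: aromatic c, 3 neighbours → 0 H
  atom 7: F (halogen, monovalent) → 0 H
  atom 8: aromatic c, 3 neighbours → 0 H
  atom 9: I (halogen, monovalent) → 0 H
  atom 10: aromatic c, 3 neighbours → 0 H
  atom 11: C, bond orders sum to 2 (valence 4) → 2 H
  atom 12: C, bond orders sum to 1 (valence 4) → 3 H
  atom 13: aromatic c, 3 neighbours → 0 H
  atom 14: C, bond orders sum to 4 (valence 4) → 0 H
  atom 15: O, bond orders sum to 2 (valence 2) → 0 H
  atom 16: O, bond orders sum to 1 (valence 2) → 1 H
Totals → C:10, H:9, Cl:1, F:1, I:1, O:3.

C10H9ClFIO3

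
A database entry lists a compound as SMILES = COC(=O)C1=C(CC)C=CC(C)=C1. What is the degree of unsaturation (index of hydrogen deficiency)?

Molecular formula: C11H14O2.
DoU = (2C + 2 + N − H − X) / 2, where X is the halogen count and O/S are ignored.
    = (2·11 + 2 + 0 − 14 − 0) / 2 = 10 / 2 = 5.

5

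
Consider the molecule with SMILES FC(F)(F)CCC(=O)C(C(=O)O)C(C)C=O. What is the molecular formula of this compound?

Walk through each heavy atom and fill implicit hydrogens from standard valence (C 4, N 3, O 2, S 2, halogen 1):
  atom 1: F (halogen, monovalent) → 0 H
  atom 2: C, bond orders sum to 4 (valence 4) → 0 H
  atom 3: F (halogen, monovalent) → 0 H
  atom 4: F (halogen, monovalent) → 0 H
  atom 5: C, bond orders sum to 2 (valence 4) → 2 H
  atom 6: C, bond orders sum to 2 (valence 4) → 2 H
  atom 7: C, bond orders sum to 4 (valence 4) → 0 H
  atom 8: O, bond orders sum to 2 (valence 2) → 0 H
  atom 9: C, bond orders sum to 3 (valence 4) → 1 H
  atom 10: C, bond orders sum to 4 (valence 4) → 0 H
  atom 11: O, bond orders sum to 2 (valence 2) → 0 H
  atom 12: O, bond orders sum to 1 (valence 2) → 1 H
  atom 13: C, bond orders sum to 3 (valence 4) → 1 H
  atom 14: C, bond orders sum to 1 (valence 4) → 3 H
  atom 15: C, bond orders sum to 3 (valence 4) → 1 H
  atom 16: O, bond orders sum to 2 (valence 2) → 0 H
Totals → C:9, H:11, F:3, O:4.

C9H11F3O4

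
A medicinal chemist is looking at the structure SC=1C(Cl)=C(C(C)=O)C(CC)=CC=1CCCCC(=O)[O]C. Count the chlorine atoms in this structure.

1

Scan the SMILES for Cl atoms (remember two-letter symbols like Cl and Br are single atoms).
Chlorine count: 1.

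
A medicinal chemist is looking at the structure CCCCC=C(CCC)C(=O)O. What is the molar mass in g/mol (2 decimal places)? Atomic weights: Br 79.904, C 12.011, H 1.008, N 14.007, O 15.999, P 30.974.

First, the molecular formula is C10H18O2 (counting implicit H from valence).
  C: 10 × 12.011 = 120.110
  H: 18 × 1.008 = 18.144
  O: 2 × 15.999 = 31.998
Sum: 10×12.011 + 18×1.008 + 2×15.999 = 170.252 → 170.25 g/mol.

170.25 g/mol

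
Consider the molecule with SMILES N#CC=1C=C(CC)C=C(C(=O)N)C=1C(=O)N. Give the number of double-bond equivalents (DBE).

Degree of unsaturation = (number of rings) + (number of π bonds).
Ring closures in the SMILES: 1.
π bonds: 5 double bonds (each 1 DoU), 1 triple bond (each 2 DoU) → 7 DoU from unsaturation.
Total DoU = 1 + 7 = 8.

8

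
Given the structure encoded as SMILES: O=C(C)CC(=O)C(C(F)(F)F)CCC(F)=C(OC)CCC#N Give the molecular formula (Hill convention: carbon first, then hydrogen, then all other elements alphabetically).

C14H17F4NO3

Walk through each heavy atom and fill implicit hydrogens from standard valence (C 4, N 3, O 2, S 2, halogen 1):
  atom 1: O, bond orders sum to 2 (valence 2) → 0 H
  atom 2: C, bond orders sum to 4 (valence 4) → 0 H
  atom 3: C, bond orders sum to 1 (valence 4) → 3 H
  atom 4: C, bond orders sum to 2 (valence 4) → 2 H
  atom 5: C, bond orders sum to 4 (valence 4) → 0 H
  atom 6: O, bond orders sum to 2 (valence 2) → 0 H
  atom 7: C, bond orders sum to 3 (valence 4) → 1 H
  atom 8: C, bond orders sum to 4 (valence 4) → 0 H
  atom 9: F (halogen, monovalent) → 0 H
  atom 10: F (halogen, monovalent) → 0 H
  atom 11: F (halogen, monovalent) → 0 H
  atom 12: C, bond orders sum to 2 (valence 4) → 2 H
  atom 13: C, bond orders sum to 2 (valence 4) → 2 H
  atom 14: C, bond orders sum to 4 (valence 4) → 0 H
  atom 15: F (halogen, monovalent) → 0 H
  atom 16: C, bond orders sum to 4 (valence 4) → 0 H
  atom 17: O, bond orders sum to 2 (valence 2) → 0 H
  atom 18: C, bond orders sum to 1 (valence 4) → 3 H
  atom 19: C, bond orders sum to 2 (valence 4) → 2 H
  atom 20: C, bond orders sum to 2 (valence 4) → 2 H
  atom 21: C, bond orders sum to 4 (valence 4) → 0 H
  atom 22: N, bond orders sum to 3 (valence 3) → 0 H
Totals → C:14, H:17, F:4, N:1, O:3.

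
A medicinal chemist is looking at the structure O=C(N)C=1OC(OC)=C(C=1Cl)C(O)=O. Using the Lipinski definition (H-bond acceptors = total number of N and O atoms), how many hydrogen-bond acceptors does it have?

N atoms: 1; O atoms: 5.
Lipinski HBA = 1 + 5 = 6.

6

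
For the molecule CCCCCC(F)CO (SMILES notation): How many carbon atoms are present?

7

Count every carbon token in the SMILES (each C, including those in ring-closure positions and inside branches).
Carbon count: 7.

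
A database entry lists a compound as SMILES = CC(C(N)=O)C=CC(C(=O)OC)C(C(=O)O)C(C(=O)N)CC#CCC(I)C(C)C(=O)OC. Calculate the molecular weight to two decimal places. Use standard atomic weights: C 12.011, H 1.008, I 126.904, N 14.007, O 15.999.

First, the molecular formula is C21H29IN2O8 (counting implicit H from valence).
  C: 21 × 12.011 = 252.231
  H: 29 × 1.008 = 29.232
  I: 1 × 126.904 = 126.904
  N: 2 × 14.007 = 28.014
  O: 8 × 15.999 = 127.992
Sum: 21×12.011 + 29×1.008 + 1×126.904 + 2×14.007 + 8×15.999 = 564.373 → 564.37 g/mol.

564.37 g/mol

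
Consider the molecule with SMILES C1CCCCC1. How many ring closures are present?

1

In SMILES, each pair of matching ring-closure digits denotes one ring-closing bond; the number of such bonds equals the number of independent rings.
Ring-closure bonds here: 1.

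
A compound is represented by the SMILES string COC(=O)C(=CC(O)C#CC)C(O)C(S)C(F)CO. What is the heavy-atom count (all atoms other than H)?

19

Every atom symbol written in the SMILES (organic subset) is one heavy atom; implicit H are not written.
Heavy atoms by element → C:12, F:1, O:5, S:1.
Total: 19.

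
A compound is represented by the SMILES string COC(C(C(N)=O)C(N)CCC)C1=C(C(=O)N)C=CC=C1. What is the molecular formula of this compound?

C15H23N3O3

Walk through each heavy atom and fill implicit hydrogens from standard valence (C 4, N 3, O 2, S 2, halogen 1):
  atom 1: C, bond orders sum to 1 (valence 4) → 3 H
  atom 2: O, bond orders sum to 2 (valence 2) → 0 H
  atom 3: C, bond orders sum to 3 (valence 4) → 1 H
  atom 4: C, bond orders sum to 3 (valence 4) → 1 H
  atom 5: C, bond orders sum to 4 (valence 4) → 0 H
  atom 6: N, bond orders sum to 1 (valence 3) → 2 H
  atom 7: O, bond orders sum to 2 (valence 2) → 0 H
  atom 8: C, bond orders sum to 3 (valence 4) → 1 H
  atom 9: N, bond orders sum to 1 (valence 3) → 2 H
  atom 10: C, bond orders sum to 2 (valence 4) → 2 H
  atom 11: C, bond orders sum to 2 (valence 4) → 2 H
  atom 12: C, bond orders sum to 1 (valence 4) → 3 H
  atom 13: C, bond orders sum to 4 (valence 4) → 0 H
  atom 14: C, bond orders sum to 4 (valence 4) → 0 H
  atom 15: C, bond orders sum to 4 (valence 4) → 0 H
  atom 16: O, bond orders sum to 2 (valence 2) → 0 H
  atom 17: N, bond orders sum to 1 (valence 3) → 2 H
  atom 18: C, bond orders sum to 3 (valence 4) → 1 H
  atom 19: C, bond orders sum to 3 (valence 4) → 1 H
  atom 20: C, bond orders sum to 3 (valence 4) → 1 H
  atom 21: C, bond orders sum to 3 (valence 4) → 1 H
Totals → C:15, H:23, N:3, O:3.
In Hill order: C15H23N3O3.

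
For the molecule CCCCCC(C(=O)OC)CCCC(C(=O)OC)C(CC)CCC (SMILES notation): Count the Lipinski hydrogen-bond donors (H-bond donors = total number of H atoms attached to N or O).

0

Donors: find every N or O and count the H atoms it carries.
  atom 8 (O): bond orders sum to 2 → 0 H
  atom 9 (O): bond orders sum to 2 → 0 H
  atom 16 (O): bond orders sum to 2 → 0 H
  atom 17 (O): bond orders sum to 2 → 0 H
Lipinski HBD = 0.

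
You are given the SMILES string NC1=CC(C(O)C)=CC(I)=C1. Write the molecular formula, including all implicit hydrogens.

Walk through each heavy atom and fill implicit hydrogens from standard valence (C 4, N 3, O 2, S 2, halogen 1):
  atom 1: N, bond orders sum to 1 (valence 3) → 2 H
  atom 2: C, bond orders sum to 4 (valence 4) → 0 H
  atom 3: C, bond orders sum to 3 (valence 4) → 1 H
  atom 4: C, bond orders sum to 4 (valence 4) → 0 H
  atom 5: C, bond orders sum to 3 (valence 4) → 1 H
  atom 6: O, bond orders sum to 1 (valence 2) → 1 H
  atom 7: C, bond orders sum to 1 (valence 4) → 3 H
  atom 8: C, bond orders sum to 3 (valence 4) → 1 H
  atom 9: C, bond orders sum to 4 (valence 4) → 0 H
  atom 10: I (halogen, monovalent) → 0 H
  atom 11: C, bond orders sum to 3 (valence 4) → 1 H
Totals → C:8, H:10, I:1, N:1, O:1.
In Hill order: C8H10INO.

C8H10INO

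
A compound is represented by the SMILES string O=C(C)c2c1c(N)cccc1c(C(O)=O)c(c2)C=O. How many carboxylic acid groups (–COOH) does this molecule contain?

The carboxylic acid motif appears at heavy-atom position 13 in the SMILES.
Other groups present: 1 aldehyde, 1 ketone, 1 primary amine.
Carboxylic acid count: 1.

1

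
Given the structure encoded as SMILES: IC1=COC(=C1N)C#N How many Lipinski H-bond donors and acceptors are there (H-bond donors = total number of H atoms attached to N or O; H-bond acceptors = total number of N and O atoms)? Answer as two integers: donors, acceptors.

Donors: find every N or O and count the H atoms it carries.
  atom 4 (O): bond orders sum to 2 → 0 H
  atom 7 (N): bond orders sum to 1 → 2 H
  atom 9 (N): bond orders sum to 3 → 0 H
Lipinski HBD = 2.
Acceptors: N atoms = 2, O atoms = 1 → HBA = 3.

2, 3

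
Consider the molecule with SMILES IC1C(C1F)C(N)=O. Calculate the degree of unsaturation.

Degree of unsaturation = (number of rings) + (number of π bonds).
Ring closures in the SMILES: 1.
π bonds: 1 double bond (each 1 DoU) → 1 DoU from unsaturation.
Total DoU = 1 + 1 = 2.

2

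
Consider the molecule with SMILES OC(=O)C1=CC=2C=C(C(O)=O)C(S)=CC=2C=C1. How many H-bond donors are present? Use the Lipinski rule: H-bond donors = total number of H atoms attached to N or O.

2

Donors: find every N or O and count the H atoms it carries.
  atom 1 (O): bond orders sum to 1 → 1 H
  atom 3 (O): bond orders sum to 2 → 0 H
  atom 10 (O): bond orders sum to 1 → 1 H
  atom 11 (O): bond orders sum to 2 → 0 H
Lipinski HBD = 2.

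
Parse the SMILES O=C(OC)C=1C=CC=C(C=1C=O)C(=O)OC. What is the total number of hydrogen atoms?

Walk through each heavy atom and fill implicit hydrogens from standard valence (C 4, N 3, O 2, S 2, halogen 1):
  atom 1: O, bond orders sum to 2 (valence 2) → 0 H
  atom 2: C, bond orders sum to 4 (valence 4) → 0 H
  atom 3: O, bond orders sum to 2 (valence 2) → 0 H
  atom 4: C, bond orders sum to 1 (valence 4) → 3 H
  atom 5: C, bond orders sum to 4 (valence 4) → 0 H
  atom 6: C, bond orders sum to 3 (valence 4) → 1 H
  atom 7: C, bond orders sum to 3 (valence 4) → 1 H
  atom 8: C, bond orders sum to 3 (valence 4) → 1 H
  atom 9: C, bond orders sum to 4 (valence 4) → 0 H
  atom 10: C, bond orders sum to 4 (valence 4) → 0 H
  atom 11: C, bond orders sum to 3 (valence 4) → 1 H
  atom 12: O, bond orders sum to 2 (valence 2) → 0 H
  atom 13: C, bond orders sum to 4 (valence 4) → 0 H
  atom 14: O, bond orders sum to 2 (valence 2) → 0 H
  atom 15: O, bond orders sum to 2 (valence 2) → 0 H
  atom 16: C, bond orders sum to 1 (valence 4) → 3 H
Total hydrogens: 10.

10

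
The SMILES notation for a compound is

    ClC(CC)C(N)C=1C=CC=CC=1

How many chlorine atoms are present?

1

Scan the SMILES for Cl atoms (remember two-letter symbols like Cl and Br are single atoms).
Chlorine count: 1.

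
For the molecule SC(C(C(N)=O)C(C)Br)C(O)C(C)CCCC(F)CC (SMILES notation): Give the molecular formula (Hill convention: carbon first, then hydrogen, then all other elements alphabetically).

Walk through each heavy atom and fill implicit hydrogens from standard valence (C 4, N 3, O 2, S 2, halogen 1):
  atom 1: S, bond orders sum to 1 (valence 2) → 1 H
  atom 2: C, bond orders sum to 3 (valence 4) → 1 H
  atom 3: C, bond orders sum to 3 (valence 4) → 1 H
  atom 4: C, bond orders sum to 4 (valence 4) → 0 H
  atom 5: N, bond orders sum to 1 (valence 3) → 2 H
  atom 6: O, bond orders sum to 2 (valence 2) → 0 H
  atom 7: C, bond orders sum to 3 (valence 4) → 1 H
  atom 8: C, bond orders sum to 1 (valence 4) → 3 H
  atom 9: Br (halogen, monovalent) → 0 H
  atom 10: C, bond orders sum to 3 (valence 4) → 1 H
  atom 11: O, bond orders sum to 1 (valence 2) → 1 H
  atom 12: C, bond orders sum to 3 (valence 4) → 1 H
  atom 13: C, bond orders sum to 1 (valence 4) → 3 H
  atom 14: C, bond orders sum to 2 (valence 4) → 2 H
  atom 15: C, bond orders sum to 2 (valence 4) → 2 H
  atom 16: C, bond orders sum to 2 (valence 4) → 2 H
  atom 17: C, bond orders sum to 3 (valence 4) → 1 H
  atom 18: F (halogen, monovalent) → 0 H
  atom 19: C, bond orders sum to 2 (valence 4) → 2 H
  atom 20: C, bond orders sum to 1 (valence 4) → 3 H
Totals → C:14, H:27, Br:1, F:1, N:1, O:2, S:1.

C14H27BrFNO2S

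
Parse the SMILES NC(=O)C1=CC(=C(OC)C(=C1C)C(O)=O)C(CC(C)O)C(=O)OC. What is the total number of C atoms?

16

Count every carbon token in the SMILES (each C, including those in ring-closure positions and inside branches).
Carbon count: 16.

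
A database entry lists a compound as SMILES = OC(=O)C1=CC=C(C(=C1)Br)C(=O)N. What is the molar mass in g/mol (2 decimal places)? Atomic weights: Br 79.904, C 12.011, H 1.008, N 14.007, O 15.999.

244.04 g/mol

First, the molecular formula is C8H6BrNO3 (counting implicit H from valence).
  Br: 1 × 79.904 = 79.904
  C: 8 × 12.011 = 96.088
  H: 6 × 1.008 = 6.048
  N: 1 × 14.007 = 14.007
  O: 3 × 15.999 = 47.997
Sum: 1×79.904 + 8×12.011 + 6×1.008 + 1×14.007 + 3×15.999 = 244.044 → 244.04 g/mol.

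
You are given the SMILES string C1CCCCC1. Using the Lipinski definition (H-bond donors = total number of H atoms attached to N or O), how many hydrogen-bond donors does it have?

0

Donors: find every N or O and count the H atoms it carries.
  (no N or O atoms present)
Lipinski HBD = 0.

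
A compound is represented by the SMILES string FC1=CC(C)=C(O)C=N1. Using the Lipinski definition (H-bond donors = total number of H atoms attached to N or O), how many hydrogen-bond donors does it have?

1

Donors: find every N or O and count the H atoms it carries.
  atom 7 (O): bond orders sum to 1 → 1 H
  atom 9 (N): bond orders sum to 3 → 0 H
Lipinski HBD = 1.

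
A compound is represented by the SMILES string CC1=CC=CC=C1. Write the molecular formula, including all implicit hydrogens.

C7H8

Walk through each heavy atom and fill implicit hydrogens from standard valence (C 4, N 3, O 2, S 2, halogen 1):
  atom 1: C, bond orders sum to 1 (valence 4) → 3 H
  atom 2: C, bond orders sum to 4 (valence 4) → 0 H
  atom 3: C, bond orders sum to 3 (valence 4) → 1 H
  atom 4: C, bond orders sum to 3 (valence 4) → 1 H
  atom 5: C, bond orders sum to 3 (valence 4) → 1 H
  atom 6: C, bond orders sum to 3 (valence 4) → 1 H
  atom 7: C, bond orders sum to 3 (valence 4) → 1 H
Totals → C:7, H:8.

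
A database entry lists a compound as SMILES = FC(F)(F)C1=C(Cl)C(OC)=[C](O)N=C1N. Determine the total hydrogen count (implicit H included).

Walk through each heavy atom and fill implicit hydrogens from standard valence (C 4, N 3, O 2, S 2, halogen 1):
  atom 1: F (halogen, monovalent) → 0 H
  atom 2: C, bond orders sum to 4 (valence 4) → 0 H
  atom 3: F (halogen, monovalent) → 0 H
  atom 4: F (halogen, monovalent) → 0 H
  atom 5: C, bond orders sum to 4 (valence 4) → 0 H
  atom 6: C, bond orders sum to 4 (valence 4) → 0 H
  atom 7: Cl (halogen, monovalent) → 0 H
  atom 8: C, bond orders sum to 4 (valence 4) → 0 H
  atom 9: O, bond orders sum to 2 (valence 2) → 0 H
  atom 10: C, bond orders sum to 1 (valence 4) → 3 H
  atom 11: C with explicit H count 0
  atom 12: O, bond orders sum to 1 (valence 2) → 1 H
  atom 13: N, bond orders sum to 3 (valence 3) → 0 H
  atom 14: C, bond orders sum to 4 (valence 4) → 0 H
  atom 15: N, bond orders sum to 1 (valence 3) → 2 H
Total hydrogens: 6.

6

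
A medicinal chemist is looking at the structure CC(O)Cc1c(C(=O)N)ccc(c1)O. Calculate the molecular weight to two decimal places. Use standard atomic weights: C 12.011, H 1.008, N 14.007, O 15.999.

First, the molecular formula is C10H13NO3 (counting implicit H from valence).
  C: 10 × 12.011 = 120.110
  H: 13 × 1.008 = 13.104
  N: 1 × 14.007 = 14.007
  O: 3 × 15.999 = 47.997
Sum: 10×12.011 + 13×1.008 + 1×14.007 + 3×15.999 = 195.218 → 195.22 g/mol.

195.22 g/mol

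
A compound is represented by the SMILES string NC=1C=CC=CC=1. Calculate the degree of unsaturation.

4

Degree of unsaturation = (number of rings) + (number of π bonds).
Ring closures in the SMILES: 1.
π bonds: 3 double bonds (each 1 DoU) → 3 DoU from unsaturation.
Total DoU = 1 + 3 = 4.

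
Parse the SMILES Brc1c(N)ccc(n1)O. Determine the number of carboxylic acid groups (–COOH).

Scan the SMILES for the carboxylic acid motif — none present.
Groups that are present: 1 hydroxyl, 1 primary amine.

0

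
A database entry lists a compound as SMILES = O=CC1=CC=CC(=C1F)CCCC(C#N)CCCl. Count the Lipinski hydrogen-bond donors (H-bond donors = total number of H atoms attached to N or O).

Donors: find every N or O and count the H atoms it carries.
  atom 1 (O): bond orders sum to 2 → 0 H
  atom 15 (N): bond orders sum to 3 → 0 H
Lipinski HBD = 0.

0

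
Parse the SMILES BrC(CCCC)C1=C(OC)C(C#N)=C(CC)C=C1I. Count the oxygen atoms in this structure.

Scan the SMILES for O atoms (remember two-letter symbols like Cl and Br are single atoms).
Oxygen count: 1.

1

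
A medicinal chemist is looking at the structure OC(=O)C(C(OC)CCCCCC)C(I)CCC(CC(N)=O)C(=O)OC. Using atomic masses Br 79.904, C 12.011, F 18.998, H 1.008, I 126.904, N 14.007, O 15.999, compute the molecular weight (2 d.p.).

First, the molecular formula is C18H32INO6 (counting implicit H from valence).
  C: 18 × 12.011 = 216.198
  H: 32 × 1.008 = 32.256
  I: 1 × 126.904 = 126.904
  N: 1 × 14.007 = 14.007
  O: 6 × 15.999 = 95.994
Sum: 18×12.011 + 32×1.008 + 1×126.904 + 1×14.007 + 6×15.999 = 485.359 → 485.36 g/mol.

485.36 g/mol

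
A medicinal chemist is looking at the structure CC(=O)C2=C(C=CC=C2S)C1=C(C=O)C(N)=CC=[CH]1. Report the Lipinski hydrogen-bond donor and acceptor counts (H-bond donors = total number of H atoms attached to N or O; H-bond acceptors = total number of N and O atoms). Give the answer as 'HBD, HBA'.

2, 3

Donors: find every N or O and count the H atoms it carries.
  atom 3 (O): bond orders sum to 2 → 0 H
  atom 14 (O): bond orders sum to 2 → 0 H
  atom 16 (N): bond orders sum to 1 → 2 H
Lipinski HBD = 2.
Acceptors: N atoms = 1, O atoms = 2 → HBA = 3.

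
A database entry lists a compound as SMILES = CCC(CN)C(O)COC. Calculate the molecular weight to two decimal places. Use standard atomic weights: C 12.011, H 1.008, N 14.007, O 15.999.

First, the molecular formula is C7H17NO2 (counting implicit H from valence).
  C: 7 × 12.011 = 84.077
  H: 17 × 1.008 = 17.136
  N: 1 × 14.007 = 14.007
  O: 2 × 15.999 = 31.998
Sum: 7×12.011 + 17×1.008 + 1×14.007 + 2×15.999 = 147.218 → 147.22 g/mol.

147.22 g/mol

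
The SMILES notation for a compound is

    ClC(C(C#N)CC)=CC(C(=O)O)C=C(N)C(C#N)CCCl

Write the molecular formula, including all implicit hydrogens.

C14H17Cl2N3O2

Walk through each heavy atom and fill implicit hydrogens from standard valence (C 4, N 3, O 2, S 2, halogen 1):
  atom 1: Cl (halogen, monovalent) → 0 H
  atom 2: C, bond orders sum to 4 (valence 4) → 0 H
  atom 3: C, bond orders sum to 3 (valence 4) → 1 H
  atom 4: C, bond orders sum to 4 (valence 4) → 0 H
  atom 5: N, bond orders sum to 3 (valence 3) → 0 H
  atom 6: C, bond orders sum to 2 (valence 4) → 2 H
  atom 7: C, bond orders sum to 1 (valence 4) → 3 H
  atom 8: C, bond orders sum to 3 (valence 4) → 1 H
  atom 9: C, bond orders sum to 3 (valence 4) → 1 H
  atom 10: C, bond orders sum to 4 (valence 4) → 0 H
  atom 11: O, bond orders sum to 2 (valence 2) → 0 H
  atom 12: O, bond orders sum to 1 (valence 2) → 1 H
  atom 13: C, bond orders sum to 3 (valence 4) → 1 H
  atom 14: C, bond orders sum to 4 (valence 4) → 0 H
  atom 15: N, bond orders sum to 1 (valence 3) → 2 H
  atom 16: C, bond orders sum to 3 (valence 4) → 1 H
  atom 17: C, bond orders sum to 4 (valence 4) → 0 H
  atom 18: N, bond orders sum to 3 (valence 3) → 0 H
  atom 19: C, bond orders sum to 2 (valence 4) → 2 H
  atom 20: C, bond orders sum to 2 (valence 4) → 2 H
  atom 21: Cl (halogen, monovalent) → 0 H
Totals → C:14, H:17, Cl:2, N:3, O:2.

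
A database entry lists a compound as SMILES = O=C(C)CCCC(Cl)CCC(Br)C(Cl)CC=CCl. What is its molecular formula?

Walk through each heavy atom and fill implicit hydrogens from standard valence (C 4, N 3, O 2, S 2, halogen 1):
  atom 1: O, bond orders sum to 2 (valence 2) → 0 H
  atom 2: C, bond orders sum to 4 (valence 4) → 0 H
  atom 3: C, bond orders sum to 1 (valence 4) → 3 H
  atom 4: C, bond orders sum to 2 (valence 4) → 2 H
  atom 5: C, bond orders sum to 2 (valence 4) → 2 H
  atom 6: C, bond orders sum to 2 (valence 4) → 2 H
  atom 7: C, bond orders sum to 3 (valence 4) → 1 H
  atom 8: Cl (halogen, monovalent) → 0 H
  atom 9: C, bond orders sum to 2 (valence 4) → 2 H
  atom 10: C, bond orders sum to 2 (valence 4) → 2 H
  atom 11: C, bond orders sum to 3 (valence 4) → 1 H
  atom 12: Br (halogen, monovalent) → 0 H
  atom 13: C, bond orders sum to 3 (valence 4) → 1 H
  atom 14: Cl (halogen, monovalent) → 0 H
  atom 15: C, bond orders sum to 2 (valence 4) → 2 H
  atom 16: C, bond orders sum to 3 (valence 4) → 1 H
  atom 17: C, bond orders sum to 3 (valence 4) → 1 H
  atom 18: Cl (halogen, monovalent) → 0 H
Totals → C:13, H:20, Br:1, Cl:3, O:1.

C13H20BrCl3O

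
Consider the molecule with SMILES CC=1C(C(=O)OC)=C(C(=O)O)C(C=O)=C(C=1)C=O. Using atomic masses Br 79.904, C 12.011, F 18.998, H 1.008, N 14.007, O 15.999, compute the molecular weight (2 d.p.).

First, the molecular formula is C12H10O6 (counting implicit H from valence).
  C: 12 × 12.011 = 144.132
  H: 10 × 1.008 = 10.080
  O: 6 × 15.999 = 95.994
Sum: 12×12.011 + 10×1.008 + 6×15.999 = 250.206 → 250.21 g/mol.

250.21 g/mol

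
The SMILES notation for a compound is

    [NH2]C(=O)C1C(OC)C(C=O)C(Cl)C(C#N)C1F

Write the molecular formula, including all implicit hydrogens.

Walk through each heavy atom and fill implicit hydrogens from standard valence (C 4, N 3, O 2, S 2, halogen 1):
  atom 1: N with explicit H count 2
  atom 2: C, bond orders sum to 4 (valence 4) → 0 H
  atom 3: O, bond orders sum to 2 (valence 2) → 0 H
  atom 4: C, bond orders sum to 3 (valence 4) → 1 H
  atom 5: C, bond orders sum to 3 (valence 4) → 1 H
  atom 6: O, bond orders sum to 2 (valence 2) → 0 H
  atom 7: C, bond orders sum to 1 (valence 4) → 3 H
  atom 8: C, bond orders sum to 3 (valence 4) → 1 H
  atom 9: C, bond orders sum to 3 (valence 4) → 1 H
  atom 10: O, bond orders sum to 2 (valence 2) → 0 H
  atom 11: C, bond orders sum to 3 (valence 4) → 1 H
  atom 12: Cl (halogen, monovalent) → 0 H
  atom 13: C, bond orders sum to 3 (valence 4) → 1 H
  atom 14: C, bond orders sum to 4 (valence 4) → 0 H
  atom 15: N, bond orders sum to 3 (valence 3) → 0 H
  atom 16: C, bond orders sum to 3 (valence 4) → 1 H
  atom 17: F (halogen, monovalent) → 0 H
Totals → C:10, H:12, Cl:1, F:1, N:2, O:3.

C10H12ClFN2O3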